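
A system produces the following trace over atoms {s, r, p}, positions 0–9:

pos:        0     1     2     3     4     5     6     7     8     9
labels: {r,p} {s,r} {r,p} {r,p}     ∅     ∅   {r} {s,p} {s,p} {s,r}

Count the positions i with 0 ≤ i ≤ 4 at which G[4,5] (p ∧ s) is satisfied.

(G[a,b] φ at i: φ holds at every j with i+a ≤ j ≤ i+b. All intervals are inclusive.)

1

Evaluate at each i in [0,4]:
  i=0: ✗ (fails at j=4)
  i=1: ✗ (fails at j=5)
  i=2: ✗ (fails at j=6)
  i=3: ✓ (all of [7,8])
  i=4: ✗ (fails at j=9)
Positions where it holds: {3} → 1.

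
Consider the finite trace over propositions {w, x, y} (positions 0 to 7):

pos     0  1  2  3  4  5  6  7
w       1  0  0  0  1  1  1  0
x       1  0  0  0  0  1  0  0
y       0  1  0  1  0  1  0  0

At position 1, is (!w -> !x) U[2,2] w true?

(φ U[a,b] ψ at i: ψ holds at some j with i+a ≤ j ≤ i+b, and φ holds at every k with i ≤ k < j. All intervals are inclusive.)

Need some j in [3,3] with w, and (!w -> !x) at every k in [1,j-1].
  j=3: w false.
No j in the window works → until fails.

False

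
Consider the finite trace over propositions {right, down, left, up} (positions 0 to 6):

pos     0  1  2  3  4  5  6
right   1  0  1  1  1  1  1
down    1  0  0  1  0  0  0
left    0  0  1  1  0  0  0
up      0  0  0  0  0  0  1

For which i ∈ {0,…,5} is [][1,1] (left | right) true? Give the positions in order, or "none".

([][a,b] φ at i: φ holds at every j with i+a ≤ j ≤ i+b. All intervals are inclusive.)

1, 2, 3, 4, 5

Evaluate at each i in [0,5]:
  i=0: ✗ (fails at j=1)
  i=1: ✓ (all of [2,2])
  i=2: ✓ (all of [3,3])
  i=3: ✓ (all of [4,4])
  i=4: ✓ (all of [5,5])
  i=5: ✓ (all of [6,6])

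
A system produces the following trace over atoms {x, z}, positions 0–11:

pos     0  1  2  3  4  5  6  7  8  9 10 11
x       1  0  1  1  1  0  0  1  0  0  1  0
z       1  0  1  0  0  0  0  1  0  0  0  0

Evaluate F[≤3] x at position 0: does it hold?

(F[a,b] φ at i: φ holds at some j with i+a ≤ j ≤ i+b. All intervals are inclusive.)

Yes

Check x at each j in [0,3]:
  j=0: true
  j=1: false
  j=2: true
  j=3: true
Found at j=0 → formula holds.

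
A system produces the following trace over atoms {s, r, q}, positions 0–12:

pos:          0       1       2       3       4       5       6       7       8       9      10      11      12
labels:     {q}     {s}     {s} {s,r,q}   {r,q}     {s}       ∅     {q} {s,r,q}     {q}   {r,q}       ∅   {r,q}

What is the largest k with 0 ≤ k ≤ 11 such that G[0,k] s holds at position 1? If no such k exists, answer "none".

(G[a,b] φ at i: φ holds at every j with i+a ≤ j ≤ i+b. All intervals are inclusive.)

2

s must hold from j=1 onward; find where it first fails.
  j=1: holds
  j=2: holds
  j=3: holds
  j=4: fails
Holds on [1,3], so largest k = 2.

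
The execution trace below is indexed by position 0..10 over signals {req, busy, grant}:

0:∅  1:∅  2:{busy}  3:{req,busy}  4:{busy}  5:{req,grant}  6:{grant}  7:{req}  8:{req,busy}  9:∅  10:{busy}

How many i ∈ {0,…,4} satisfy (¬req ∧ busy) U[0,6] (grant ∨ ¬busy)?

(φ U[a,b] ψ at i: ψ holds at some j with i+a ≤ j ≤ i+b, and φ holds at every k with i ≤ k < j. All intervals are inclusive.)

Evaluate at each i in [0,4]:
  i=0: ✓ (rhs at j=0)
  i=1: ✓ (rhs at j=1)
  i=2: ✗ (lhs fails at k=3 before rhs at j=5)
  i=3: ✗ (lhs fails at k=3 before rhs at j=5)
  i=4: ✓ (rhs at j=5; lhs holds on [4,4])
Positions where it holds: {0, 1, 4} → 3.

3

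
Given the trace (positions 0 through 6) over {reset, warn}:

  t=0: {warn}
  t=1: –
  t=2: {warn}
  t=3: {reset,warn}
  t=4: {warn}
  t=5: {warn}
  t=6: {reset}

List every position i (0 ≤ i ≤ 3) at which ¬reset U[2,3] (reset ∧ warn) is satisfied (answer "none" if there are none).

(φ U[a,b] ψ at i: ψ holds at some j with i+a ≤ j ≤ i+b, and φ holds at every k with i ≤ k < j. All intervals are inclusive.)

0, 1

Evaluate at each i in [0,3]:
  i=0: ✓ (rhs at j=3; lhs holds on [0,2])
  i=1: ✓ (rhs at j=3; lhs holds on [1,2])
  i=2: ✗ (no rhs in [4,5])
  i=3: ✗ (no rhs in [5,6])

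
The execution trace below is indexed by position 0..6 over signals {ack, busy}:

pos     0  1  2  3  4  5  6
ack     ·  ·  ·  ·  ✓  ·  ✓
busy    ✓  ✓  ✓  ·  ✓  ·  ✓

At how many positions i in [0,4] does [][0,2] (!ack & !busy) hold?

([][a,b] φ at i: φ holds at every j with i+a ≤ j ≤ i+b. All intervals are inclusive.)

Evaluate at each i in [0,4]:
  i=0: ✗ (fails at j=0)
  i=1: ✗ (fails at j=1)
  i=2: ✗ (fails at j=2)
  i=3: ✗ (fails at j=4)
  i=4: ✗ (fails at j=4)
Positions where it holds: {} → 0.

0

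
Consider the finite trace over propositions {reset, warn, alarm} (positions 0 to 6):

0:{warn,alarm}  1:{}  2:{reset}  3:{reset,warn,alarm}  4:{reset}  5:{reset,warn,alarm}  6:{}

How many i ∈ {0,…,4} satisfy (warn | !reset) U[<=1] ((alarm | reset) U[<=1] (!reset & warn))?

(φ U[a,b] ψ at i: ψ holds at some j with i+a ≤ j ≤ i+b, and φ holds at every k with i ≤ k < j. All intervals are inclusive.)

1

Evaluate at each i in [0,4]:
  i=0: ✓ (rhs at j=0)
  i=1: ✗ (no rhs in [1,2])
  i=2: ✗ (no rhs in [2,3])
  i=3: ✗ (no rhs in [3,4])
  i=4: ✗ (no rhs in [4,5])
Positions where it holds: {0} → 1.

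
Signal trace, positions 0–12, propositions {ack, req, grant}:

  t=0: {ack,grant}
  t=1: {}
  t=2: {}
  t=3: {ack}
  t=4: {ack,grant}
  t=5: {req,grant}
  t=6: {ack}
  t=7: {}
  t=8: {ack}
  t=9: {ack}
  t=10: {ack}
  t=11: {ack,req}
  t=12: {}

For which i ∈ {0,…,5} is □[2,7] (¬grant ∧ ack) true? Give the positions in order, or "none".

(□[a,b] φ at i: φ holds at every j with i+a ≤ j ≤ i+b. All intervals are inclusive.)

none

Evaluate at each i in [0,5]:
  i=0: ✗ (fails at j=2)
  i=1: ✗ (fails at j=4)
  i=2: ✗ (fails at j=4)
  i=3: ✗ (fails at j=5)
  i=4: ✗ (fails at j=7)
  i=5: ✗ (fails at j=7)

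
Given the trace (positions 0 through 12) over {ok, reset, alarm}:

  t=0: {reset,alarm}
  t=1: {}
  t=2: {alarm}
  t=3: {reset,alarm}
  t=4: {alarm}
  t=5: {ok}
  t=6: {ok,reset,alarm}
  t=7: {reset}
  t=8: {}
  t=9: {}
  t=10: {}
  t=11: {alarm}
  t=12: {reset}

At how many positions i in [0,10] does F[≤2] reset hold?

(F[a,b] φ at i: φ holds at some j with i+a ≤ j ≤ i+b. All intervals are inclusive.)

9

Evaluate at each i in [0,10]:
  i=0: ✓ (witness j=0)
  i=1: ✓ (witness j=3)
  i=2: ✓ (witness j=3)
  i=3: ✓ (witness j=3)
  i=4: ✓ (witness j=6)
  i=5: ✓ (witness j=6)
  i=6: ✓ (witness j=6)
  i=7: ✓ (witness j=7)
  i=8: ✗ (none in [8,10])
  i=9: ✗ (none in [9,11])
  i=10: ✓ (witness j=12)
Positions where it holds: {0, 1, 2, 3, 4, 5, 6, 7, 10} → 9.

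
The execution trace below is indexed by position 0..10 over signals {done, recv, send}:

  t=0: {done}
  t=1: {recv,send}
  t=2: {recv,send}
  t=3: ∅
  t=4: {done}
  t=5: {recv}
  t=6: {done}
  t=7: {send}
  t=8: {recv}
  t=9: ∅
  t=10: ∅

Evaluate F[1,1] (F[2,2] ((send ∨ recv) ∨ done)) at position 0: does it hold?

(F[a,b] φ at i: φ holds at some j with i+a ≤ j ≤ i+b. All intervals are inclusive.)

False

Check F[2,2] ((send ∨ recv) ∨ done) at each j in [1,1]:
  j=1: fails (none in [3,3])
No position in the window satisfies it → formula fails.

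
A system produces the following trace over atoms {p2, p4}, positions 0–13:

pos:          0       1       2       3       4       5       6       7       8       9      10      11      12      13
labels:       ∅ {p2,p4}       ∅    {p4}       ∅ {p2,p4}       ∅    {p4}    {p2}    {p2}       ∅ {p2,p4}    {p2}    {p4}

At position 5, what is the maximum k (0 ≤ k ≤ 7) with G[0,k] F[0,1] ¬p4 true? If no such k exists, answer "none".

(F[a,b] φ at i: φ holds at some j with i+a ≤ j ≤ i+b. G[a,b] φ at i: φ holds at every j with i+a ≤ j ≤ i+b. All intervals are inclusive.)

7

F[0,1] ¬p4 must hold from j=5 onward; find where it first fails.
  j=5: holds
  j=6: holds
  j=7: holds
  j=8: holds
  j=9: holds
  j=10: holds
  j=11: holds
  j=12: holds
Holds through j=12; largest k = 7.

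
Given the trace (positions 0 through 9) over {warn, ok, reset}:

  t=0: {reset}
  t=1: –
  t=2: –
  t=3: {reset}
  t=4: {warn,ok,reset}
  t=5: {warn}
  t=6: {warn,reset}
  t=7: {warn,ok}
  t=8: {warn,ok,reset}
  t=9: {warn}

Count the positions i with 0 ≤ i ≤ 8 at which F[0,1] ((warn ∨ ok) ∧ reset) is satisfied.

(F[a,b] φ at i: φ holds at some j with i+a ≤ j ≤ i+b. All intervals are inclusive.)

6

Evaluate at each i in [0,8]:
  i=0: ✗ (none in [0,1])
  i=1: ✗ (none in [1,2])
  i=2: ✗ (none in [2,3])
  i=3: ✓ (witness j=4)
  i=4: ✓ (witness j=4)
  i=5: ✓ (witness j=6)
  i=6: ✓ (witness j=6)
  i=7: ✓ (witness j=8)
  i=8: ✓ (witness j=8)
Positions where it holds: {3, 4, 5, 6, 7, 8} → 6.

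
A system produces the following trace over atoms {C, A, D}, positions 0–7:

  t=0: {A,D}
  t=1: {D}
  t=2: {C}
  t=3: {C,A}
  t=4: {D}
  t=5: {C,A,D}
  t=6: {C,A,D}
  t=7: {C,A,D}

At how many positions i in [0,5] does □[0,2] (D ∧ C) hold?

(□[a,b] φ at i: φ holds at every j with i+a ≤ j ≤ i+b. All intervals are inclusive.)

1

Evaluate at each i in [0,5]:
  i=0: ✗ (fails at j=0)
  i=1: ✗ (fails at j=1)
  i=2: ✗ (fails at j=2)
  i=3: ✗ (fails at j=3)
  i=4: ✗ (fails at j=4)
  i=5: ✓ (all of [5,7])
Positions where it holds: {5} → 1.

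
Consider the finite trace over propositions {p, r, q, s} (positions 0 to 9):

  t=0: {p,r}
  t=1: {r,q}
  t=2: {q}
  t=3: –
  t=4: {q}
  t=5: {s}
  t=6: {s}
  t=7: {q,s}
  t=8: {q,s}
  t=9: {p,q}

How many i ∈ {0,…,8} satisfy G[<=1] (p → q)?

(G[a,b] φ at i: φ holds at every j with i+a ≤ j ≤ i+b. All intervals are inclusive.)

Evaluate at each i in [0,8]:
  i=0: ✗ (fails at j=0)
  i=1: ✓ (all of [1,2])
  i=2: ✓ (all of [2,3])
  i=3: ✓ (all of [3,4])
  i=4: ✓ (all of [4,5])
  i=5: ✓ (all of [5,6])
  i=6: ✓ (all of [6,7])
  i=7: ✓ (all of [7,8])
  i=8: ✓ (all of [8,9])
Positions where it holds: {1, 2, 3, 4, 5, 6, 7, 8} → 8.

8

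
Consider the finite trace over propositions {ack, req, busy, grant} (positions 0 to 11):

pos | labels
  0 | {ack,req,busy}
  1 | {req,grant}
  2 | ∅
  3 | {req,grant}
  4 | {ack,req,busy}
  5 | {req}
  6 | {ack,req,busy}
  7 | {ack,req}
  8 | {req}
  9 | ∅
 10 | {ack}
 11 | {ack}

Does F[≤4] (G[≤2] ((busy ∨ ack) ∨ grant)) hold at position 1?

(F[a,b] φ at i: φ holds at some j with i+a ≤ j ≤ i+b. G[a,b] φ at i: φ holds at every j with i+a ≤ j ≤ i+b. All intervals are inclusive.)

Does not hold

Check G[≤2] ((busy ∨ ack) ∨ grant) at each j in [1,5]:
  j=1: fails at 2
  j=2: fails at 2
  j=3: fails at 5
  j=4: fails at 5
  j=5: fails at 5
No position in the window satisfies it → formula fails.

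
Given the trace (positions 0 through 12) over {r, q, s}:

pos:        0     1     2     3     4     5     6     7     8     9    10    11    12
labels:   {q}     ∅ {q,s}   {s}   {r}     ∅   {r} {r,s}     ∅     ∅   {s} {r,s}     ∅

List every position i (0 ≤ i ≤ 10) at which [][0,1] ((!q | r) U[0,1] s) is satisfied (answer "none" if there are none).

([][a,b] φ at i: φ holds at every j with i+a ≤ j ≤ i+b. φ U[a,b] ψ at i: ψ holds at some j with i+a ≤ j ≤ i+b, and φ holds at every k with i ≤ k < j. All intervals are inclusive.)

1, 2, 6, 9, 10

Evaluate at each i in [0,10]:
  i=0: ✗ (fails at j=0)
  i=1: ✓ (all of [1,2])
  i=2: ✓ (all of [2,3])
  i=3: ✗ (fails at j=4)
  i=4: ✗ (fails at j=4)
  i=5: ✗ (fails at j=5)
  i=6: ✓ (all of [6,7])
  i=7: ✗ (fails at j=8)
  i=8: ✗ (fails at j=8)
  i=9: ✓ (all of [9,10])
  i=10: ✓ (all of [10,11])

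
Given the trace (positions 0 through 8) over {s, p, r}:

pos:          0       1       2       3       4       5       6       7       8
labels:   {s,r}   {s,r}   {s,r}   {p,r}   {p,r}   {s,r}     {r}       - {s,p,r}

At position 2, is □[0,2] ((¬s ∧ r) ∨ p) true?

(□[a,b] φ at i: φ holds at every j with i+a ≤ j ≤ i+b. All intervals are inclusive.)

Check ((¬s ∧ r) ∨ p) at every j in [2,4]:
  j=2: false
  j=3: true
  j=4: true
Fails at j=2 → formula fails.

False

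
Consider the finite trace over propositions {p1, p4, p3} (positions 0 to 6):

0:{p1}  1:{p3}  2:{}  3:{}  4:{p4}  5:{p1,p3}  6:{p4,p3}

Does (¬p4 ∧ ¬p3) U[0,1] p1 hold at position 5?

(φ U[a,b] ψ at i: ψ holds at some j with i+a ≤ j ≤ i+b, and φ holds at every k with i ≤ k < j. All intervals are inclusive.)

Need some j in [5,6] with p1, and (¬p4 ∧ ¬p3) at every k in [5,j-1].
  j=5: p1 holds; no prefix to check → satisfied.

Yes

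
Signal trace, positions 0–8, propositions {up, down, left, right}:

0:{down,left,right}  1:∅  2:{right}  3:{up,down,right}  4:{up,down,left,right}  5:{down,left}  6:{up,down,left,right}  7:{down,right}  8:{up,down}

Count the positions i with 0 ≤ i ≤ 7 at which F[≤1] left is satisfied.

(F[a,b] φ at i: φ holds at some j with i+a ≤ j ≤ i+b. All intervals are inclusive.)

Evaluate at each i in [0,7]:
  i=0: ✓ (witness j=0)
  i=1: ✗ (none in [1,2])
  i=2: ✗ (none in [2,3])
  i=3: ✓ (witness j=4)
  i=4: ✓ (witness j=4)
  i=5: ✓ (witness j=5)
  i=6: ✓ (witness j=6)
  i=7: ✗ (none in [7,8])
Positions where it holds: {0, 3, 4, 5, 6} → 5.

5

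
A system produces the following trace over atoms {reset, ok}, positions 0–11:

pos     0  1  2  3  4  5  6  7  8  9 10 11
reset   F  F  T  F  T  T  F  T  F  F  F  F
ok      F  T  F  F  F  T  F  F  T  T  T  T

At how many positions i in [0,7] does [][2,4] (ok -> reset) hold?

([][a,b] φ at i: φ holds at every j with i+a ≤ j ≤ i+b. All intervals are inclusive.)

4

Evaluate at each i in [0,7]:
  i=0: ✓ (all of [2,4])
  i=1: ✓ (all of [3,5])
  i=2: ✓ (all of [4,6])
  i=3: ✓ (all of [5,7])
  i=4: ✗ (fails at j=8)
  i=5: ✗ (fails at j=8)
  i=6: ✗ (fails at j=8)
  i=7: ✗ (fails at j=9)
Positions where it holds: {0, 1, 2, 3} → 4.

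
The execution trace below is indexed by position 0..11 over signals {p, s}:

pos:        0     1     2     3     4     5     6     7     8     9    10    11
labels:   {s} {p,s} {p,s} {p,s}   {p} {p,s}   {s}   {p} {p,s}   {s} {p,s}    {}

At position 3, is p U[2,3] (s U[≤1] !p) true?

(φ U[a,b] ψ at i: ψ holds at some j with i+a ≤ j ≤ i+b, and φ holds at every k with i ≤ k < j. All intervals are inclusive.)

Holds

Need some j in [5,6] with (s U[≤1] !p), and p at every k in [3,j-1].
  j=5: (s U[≤1] !p) holds; p holds at every k in [3,4] → satisfied.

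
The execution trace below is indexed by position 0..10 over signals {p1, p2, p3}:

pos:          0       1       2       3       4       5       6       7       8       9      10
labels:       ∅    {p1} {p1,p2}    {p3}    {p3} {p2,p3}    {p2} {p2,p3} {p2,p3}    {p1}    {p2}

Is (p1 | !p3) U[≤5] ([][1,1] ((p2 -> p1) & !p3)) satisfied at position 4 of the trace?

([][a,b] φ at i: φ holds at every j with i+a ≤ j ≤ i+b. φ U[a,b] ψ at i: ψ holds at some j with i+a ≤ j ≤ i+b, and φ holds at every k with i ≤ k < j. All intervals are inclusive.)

Need some j in [4,9] with [][1,1] ((p2 -> p1) & !p3), and (p1 | !p3) at every k in [4,j-1].
  j=4: [][1,1] ((p2 -> p1) & !p3) — fails at 5.
  j=5: [][1,1] ((p2 -> p1) & !p3) — fails at 6.
  j=6: [][1,1] ((p2 -> p1) & !p3) — fails at 7.
  j=7: [][1,1] ((p2 -> p1) & !p3) — fails at 8.
  j=8: [][1,1] ((p2 -> p1) & !p3) holds, but (p1 | !p3) fails at k=4 → not this j.
  j=9: [][1,1] ((p2 -> p1) & !p3) — fails at 10.
No j in the window works → until fails.

Does not hold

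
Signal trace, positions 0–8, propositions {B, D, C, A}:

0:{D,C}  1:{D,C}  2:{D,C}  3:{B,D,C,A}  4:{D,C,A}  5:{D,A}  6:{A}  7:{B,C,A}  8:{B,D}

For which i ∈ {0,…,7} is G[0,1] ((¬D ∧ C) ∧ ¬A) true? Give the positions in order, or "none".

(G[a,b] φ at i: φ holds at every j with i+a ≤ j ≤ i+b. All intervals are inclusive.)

Evaluate at each i in [0,7]:
  i=0: ✗ (fails at j=0)
  i=1: ✗ (fails at j=1)
  i=2: ✗ (fails at j=2)
  i=3: ✗ (fails at j=3)
  i=4: ✗ (fails at j=4)
  i=5: ✗ (fails at j=5)
  i=6: ✗ (fails at j=6)
  i=7: ✗ (fails at j=7)

none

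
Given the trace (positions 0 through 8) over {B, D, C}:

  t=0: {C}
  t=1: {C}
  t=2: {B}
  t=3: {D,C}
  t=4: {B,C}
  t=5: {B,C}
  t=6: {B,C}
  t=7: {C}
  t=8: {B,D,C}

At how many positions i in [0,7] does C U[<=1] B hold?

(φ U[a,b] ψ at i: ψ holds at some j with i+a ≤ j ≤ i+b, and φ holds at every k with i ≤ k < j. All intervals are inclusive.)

Evaluate at each i in [0,7]:
  i=0: ✗ (no rhs in [0,1])
  i=1: ✓ (rhs at j=2; lhs holds on [1,1])
  i=2: ✓ (rhs at j=2)
  i=3: ✓ (rhs at j=4; lhs holds on [3,3])
  i=4: ✓ (rhs at j=4)
  i=5: ✓ (rhs at j=5)
  i=6: ✓ (rhs at j=6)
  i=7: ✓ (rhs at j=8; lhs holds on [7,7])
Positions where it holds: {1, 2, 3, 4, 5, 6, 7} → 7.

7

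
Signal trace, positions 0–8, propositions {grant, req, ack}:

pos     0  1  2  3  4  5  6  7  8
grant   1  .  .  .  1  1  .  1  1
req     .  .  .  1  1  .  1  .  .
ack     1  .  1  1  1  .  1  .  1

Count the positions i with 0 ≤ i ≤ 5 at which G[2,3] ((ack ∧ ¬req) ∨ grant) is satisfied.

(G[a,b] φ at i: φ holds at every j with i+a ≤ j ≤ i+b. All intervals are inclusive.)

Evaluate at each i in [0,5]:
  i=0: ✗ (fails at j=3)
  i=1: ✗ (fails at j=3)
  i=2: ✓ (all of [4,5])
  i=3: ✗ (fails at j=6)
  i=4: ✗ (fails at j=6)
  i=5: ✓ (all of [7,8])
Positions where it holds: {2, 5} → 2.

2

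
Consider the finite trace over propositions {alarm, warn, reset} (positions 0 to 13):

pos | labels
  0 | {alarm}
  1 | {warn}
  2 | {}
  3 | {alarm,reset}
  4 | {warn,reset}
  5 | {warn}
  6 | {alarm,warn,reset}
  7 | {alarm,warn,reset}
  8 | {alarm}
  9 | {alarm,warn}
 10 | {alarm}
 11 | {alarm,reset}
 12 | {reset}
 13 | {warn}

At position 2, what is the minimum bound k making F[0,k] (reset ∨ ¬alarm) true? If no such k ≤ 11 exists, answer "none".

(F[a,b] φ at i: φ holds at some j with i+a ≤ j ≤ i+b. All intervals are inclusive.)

Scan j = 2,3,… for (reset ∨ ¬alarm):
  j=2: holds
First hit at j=2, so smallest k = 2-2 = 0.

0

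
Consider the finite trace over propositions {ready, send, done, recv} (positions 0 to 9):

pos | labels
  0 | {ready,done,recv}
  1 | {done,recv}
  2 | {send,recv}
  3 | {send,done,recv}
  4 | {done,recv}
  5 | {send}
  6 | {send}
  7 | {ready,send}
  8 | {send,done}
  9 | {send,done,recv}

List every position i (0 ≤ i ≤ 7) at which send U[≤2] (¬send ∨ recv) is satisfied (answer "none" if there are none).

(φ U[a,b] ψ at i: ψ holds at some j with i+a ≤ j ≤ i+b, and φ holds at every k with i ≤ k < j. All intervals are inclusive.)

0, 1, 2, 3, 4, 7

Evaluate at each i in [0,7]:
  i=0: ✓ (rhs at j=0)
  i=1: ✓ (rhs at j=1)
  i=2: ✓ (rhs at j=2)
  i=3: ✓ (rhs at j=3)
  i=4: ✓ (rhs at j=4)
  i=5: ✗ (no rhs in [5,7])
  i=6: ✗ (no rhs in [6,8])
  i=7: ✓ (rhs at j=9; lhs holds on [7,8])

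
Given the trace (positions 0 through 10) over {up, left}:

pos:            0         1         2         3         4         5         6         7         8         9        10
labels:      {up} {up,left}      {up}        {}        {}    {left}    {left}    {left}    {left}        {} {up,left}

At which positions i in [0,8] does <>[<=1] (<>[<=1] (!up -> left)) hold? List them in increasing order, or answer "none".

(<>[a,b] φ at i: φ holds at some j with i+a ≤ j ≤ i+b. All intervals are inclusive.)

0, 1, 2, 3, 4, 5, 6, 7, 8

Evaluate at each i in [0,8]:
  i=0: ✓ (witness j=0)
  i=1: ✓ (witness j=1)
  i=2: ✓ (witness j=2)
  i=3: ✓ (witness j=4)
  i=4: ✓ (witness j=4)
  i=5: ✓ (witness j=5)
  i=6: ✓ (witness j=6)
  i=7: ✓ (witness j=7)
  i=8: ✓ (witness j=8)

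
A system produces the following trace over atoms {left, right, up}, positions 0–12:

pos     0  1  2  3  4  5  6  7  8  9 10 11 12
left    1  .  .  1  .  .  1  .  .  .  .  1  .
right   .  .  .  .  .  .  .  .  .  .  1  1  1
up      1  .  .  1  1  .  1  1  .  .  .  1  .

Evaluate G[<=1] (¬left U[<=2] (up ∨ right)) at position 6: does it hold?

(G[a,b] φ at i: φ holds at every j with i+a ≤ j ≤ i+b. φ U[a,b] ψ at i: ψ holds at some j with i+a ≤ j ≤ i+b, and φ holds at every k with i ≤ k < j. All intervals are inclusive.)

Holds

Check (¬left U[<=2] (up ∨ right)) at every j in [6,7]:
  j=6: holds
  j=7: holds
All positions satisfy it → formula holds.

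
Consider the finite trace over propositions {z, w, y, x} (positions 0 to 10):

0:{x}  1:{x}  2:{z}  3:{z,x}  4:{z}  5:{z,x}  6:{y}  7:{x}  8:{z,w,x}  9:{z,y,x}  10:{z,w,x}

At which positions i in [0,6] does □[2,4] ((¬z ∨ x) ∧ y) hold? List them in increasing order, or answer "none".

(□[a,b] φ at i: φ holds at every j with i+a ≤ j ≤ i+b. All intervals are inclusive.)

Evaluate at each i in [0,6]:
  i=0: ✗ (fails at j=2)
  i=1: ✗ (fails at j=3)
  i=2: ✗ (fails at j=4)
  i=3: ✗ (fails at j=5)
  i=4: ✗ (fails at j=7)
  i=5: ✗ (fails at j=7)
  i=6: ✗ (fails at j=8)

none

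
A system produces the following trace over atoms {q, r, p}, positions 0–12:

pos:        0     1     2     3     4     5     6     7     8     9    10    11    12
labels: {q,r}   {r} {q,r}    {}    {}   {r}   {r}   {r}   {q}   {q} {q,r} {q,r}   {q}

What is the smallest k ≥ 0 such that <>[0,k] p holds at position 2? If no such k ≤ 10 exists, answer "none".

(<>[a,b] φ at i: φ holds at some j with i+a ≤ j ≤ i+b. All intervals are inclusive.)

Scan j = 2,3,… for p:
  j=2: fails
  j=3: fails
  j=4: fails
  j=5: fails
  j=6: fails
  j=7: fails
  j=8: fails
  j=9: fails
  j=10: fails
  j=11: fails
  j=12: fails
No j in [2,12] satisfies it → none.

none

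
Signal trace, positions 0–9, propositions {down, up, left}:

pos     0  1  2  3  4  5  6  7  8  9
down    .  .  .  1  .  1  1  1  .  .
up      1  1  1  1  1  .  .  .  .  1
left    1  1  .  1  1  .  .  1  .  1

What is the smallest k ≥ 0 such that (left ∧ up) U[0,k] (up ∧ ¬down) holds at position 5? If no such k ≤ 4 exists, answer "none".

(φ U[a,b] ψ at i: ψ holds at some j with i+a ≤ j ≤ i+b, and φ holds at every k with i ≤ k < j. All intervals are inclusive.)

Need earliest j ≥ 5 with (up ∧ ¬down), and (left ∧ up) at every k in [5,j-1].
  j=5: rhs fails.
  j=6: rhs fails.
  j=7: rhs fails.
  j=8: rhs fails.
  j=9: rhs holds but lhs fails at k=5.
No witness within the range → none.

none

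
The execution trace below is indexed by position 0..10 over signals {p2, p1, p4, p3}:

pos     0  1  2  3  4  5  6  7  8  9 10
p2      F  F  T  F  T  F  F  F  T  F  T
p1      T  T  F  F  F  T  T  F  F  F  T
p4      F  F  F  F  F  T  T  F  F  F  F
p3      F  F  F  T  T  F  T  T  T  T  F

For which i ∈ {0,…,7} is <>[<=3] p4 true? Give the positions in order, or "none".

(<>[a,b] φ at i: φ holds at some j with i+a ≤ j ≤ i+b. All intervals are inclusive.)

Evaluate at each i in [0,7]:
  i=0: ✗ (none in [0,3])
  i=1: ✗ (none in [1,4])
  i=2: ✓ (witness j=5)
  i=3: ✓ (witness j=5)
  i=4: ✓ (witness j=5)
  i=5: ✓ (witness j=5)
  i=6: ✓ (witness j=6)
  i=7: ✗ (none in [7,10])

2, 3, 4, 5, 6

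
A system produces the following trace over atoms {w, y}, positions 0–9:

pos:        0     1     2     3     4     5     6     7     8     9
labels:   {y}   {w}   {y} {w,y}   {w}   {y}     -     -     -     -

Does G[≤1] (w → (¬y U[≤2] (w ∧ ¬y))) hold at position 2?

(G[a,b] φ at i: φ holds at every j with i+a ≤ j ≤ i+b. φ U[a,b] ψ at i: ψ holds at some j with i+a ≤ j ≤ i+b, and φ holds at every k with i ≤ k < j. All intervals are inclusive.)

False

Check (w → (¬y U[≤2] (w ∧ ¬y))) at every j in [2,3]:
  j=2: antecedent false → ✓
  j=3: antecedent true; consequent fails → ✗
Fails at j=3 → formula fails.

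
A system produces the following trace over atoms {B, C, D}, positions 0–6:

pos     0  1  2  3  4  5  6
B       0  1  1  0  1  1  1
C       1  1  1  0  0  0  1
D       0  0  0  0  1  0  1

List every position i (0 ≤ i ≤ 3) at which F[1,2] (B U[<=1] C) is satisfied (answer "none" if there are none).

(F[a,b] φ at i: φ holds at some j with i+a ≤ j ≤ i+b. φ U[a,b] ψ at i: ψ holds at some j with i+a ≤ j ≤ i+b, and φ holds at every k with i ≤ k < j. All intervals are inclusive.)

Evaluate at each i in [0,3]:
  i=0: ✓ (witness j=1)
  i=1: ✓ (witness j=2)
  i=2: ✗ (none in [3,4])
  i=3: ✓ (witness j=5)

0, 1, 3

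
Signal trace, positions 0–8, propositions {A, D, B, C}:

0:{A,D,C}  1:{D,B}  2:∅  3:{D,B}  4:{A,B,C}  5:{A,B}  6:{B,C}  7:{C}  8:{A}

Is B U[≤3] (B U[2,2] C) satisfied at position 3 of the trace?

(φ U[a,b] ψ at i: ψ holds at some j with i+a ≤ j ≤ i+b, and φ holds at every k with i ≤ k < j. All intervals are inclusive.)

Yes

Need some j in [3,6] with (B U[2,2] C), and B at every k in [3,j-1].
  j=3: (B U[2,2] C) — fails.
  j=4: (B U[2,2] C) holds; B holds at every k in [3,3] → satisfied.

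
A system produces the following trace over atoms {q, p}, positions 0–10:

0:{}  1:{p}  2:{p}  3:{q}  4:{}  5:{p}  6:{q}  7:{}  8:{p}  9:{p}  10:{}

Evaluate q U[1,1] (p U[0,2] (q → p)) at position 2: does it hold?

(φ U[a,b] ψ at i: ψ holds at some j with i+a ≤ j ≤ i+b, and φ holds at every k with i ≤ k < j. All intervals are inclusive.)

Need some j in [3,3] with (p U[0,2] (q → p)), and q at every k in [2,j-1].
  j=3: (p U[0,2] (q → p)) — fails.
No j in the window works → until fails.

No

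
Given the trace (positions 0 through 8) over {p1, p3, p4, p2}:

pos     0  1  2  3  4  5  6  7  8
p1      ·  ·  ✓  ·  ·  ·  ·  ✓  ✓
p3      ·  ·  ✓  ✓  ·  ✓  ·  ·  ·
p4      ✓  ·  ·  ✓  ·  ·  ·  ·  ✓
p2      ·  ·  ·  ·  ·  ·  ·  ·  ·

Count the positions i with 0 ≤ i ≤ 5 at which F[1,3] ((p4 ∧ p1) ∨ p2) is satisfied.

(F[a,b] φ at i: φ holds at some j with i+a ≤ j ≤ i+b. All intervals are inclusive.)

Evaluate at each i in [0,5]:
  i=0: ✗ (none in [1,3])
  i=1: ✗ (none in [2,4])
  i=2: ✗ (none in [3,5])
  i=3: ✗ (none in [4,6])
  i=4: ✗ (none in [5,7])
  i=5: ✓ (witness j=8)
Positions where it holds: {5} → 1.

1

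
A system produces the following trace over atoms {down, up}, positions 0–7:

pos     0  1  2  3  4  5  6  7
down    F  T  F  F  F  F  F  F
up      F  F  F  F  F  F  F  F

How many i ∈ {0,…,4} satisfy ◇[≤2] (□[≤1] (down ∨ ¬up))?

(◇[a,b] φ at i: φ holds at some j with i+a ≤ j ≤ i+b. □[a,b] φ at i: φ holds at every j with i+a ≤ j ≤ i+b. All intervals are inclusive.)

5

Evaluate at each i in [0,4]:
  i=0: ✓ (witness j=0)
  i=1: ✓ (witness j=1)
  i=2: ✓ (witness j=2)
  i=3: ✓ (witness j=3)
  i=4: ✓ (witness j=4)
Positions where it holds: {0, 1, 2, 3, 4} → 5.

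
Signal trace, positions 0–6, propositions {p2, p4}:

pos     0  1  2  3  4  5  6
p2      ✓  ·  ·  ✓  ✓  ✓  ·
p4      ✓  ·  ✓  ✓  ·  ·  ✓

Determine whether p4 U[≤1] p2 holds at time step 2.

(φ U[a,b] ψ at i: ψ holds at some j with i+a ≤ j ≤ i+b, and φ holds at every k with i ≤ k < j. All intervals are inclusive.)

Need some j in [2,3] with p2, and p4 at every k in [2,j-1].
  j=2: p2 false.
  j=3: p2 holds; p4 holds at every k in [2,2] → satisfied.

True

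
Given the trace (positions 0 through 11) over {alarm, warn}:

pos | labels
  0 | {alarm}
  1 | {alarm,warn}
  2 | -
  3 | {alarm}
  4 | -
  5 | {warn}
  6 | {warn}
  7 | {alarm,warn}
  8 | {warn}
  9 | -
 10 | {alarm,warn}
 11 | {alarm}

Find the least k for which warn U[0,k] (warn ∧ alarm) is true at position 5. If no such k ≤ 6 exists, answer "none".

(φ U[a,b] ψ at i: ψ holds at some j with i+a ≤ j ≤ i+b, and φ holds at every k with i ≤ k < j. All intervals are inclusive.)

Need earliest j ≥ 5 with (warn ∧ alarm), and warn at every k in [5,j-1].
  j=5: rhs fails.
  j=6: rhs fails.
  j=7: rhs holds; lhs holds on [5,6]. k = 2.

2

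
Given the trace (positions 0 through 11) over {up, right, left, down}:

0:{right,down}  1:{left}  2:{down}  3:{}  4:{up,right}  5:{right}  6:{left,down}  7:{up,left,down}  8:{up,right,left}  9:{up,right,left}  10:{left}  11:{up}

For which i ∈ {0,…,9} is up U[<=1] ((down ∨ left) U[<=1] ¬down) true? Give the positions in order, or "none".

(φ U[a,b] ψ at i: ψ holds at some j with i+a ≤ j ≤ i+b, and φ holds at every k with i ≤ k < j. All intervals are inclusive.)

Evaluate at each i in [0,9]:
  i=0: ✓ (rhs at j=0)
  i=1: ✓ (rhs at j=1)
  i=2: ✓ (rhs at j=2)
  i=3: ✓ (rhs at j=3)
  i=4: ✓ (rhs at j=4)
  i=5: ✓ (rhs at j=5)
  i=6: ✗ (lhs fails at k=6 before rhs at j=7)
  i=7: ✓ (rhs at j=7)
  i=8: ✓ (rhs at j=8)
  i=9: ✓ (rhs at j=9)

0, 1, 2, 3, 4, 5, 7, 8, 9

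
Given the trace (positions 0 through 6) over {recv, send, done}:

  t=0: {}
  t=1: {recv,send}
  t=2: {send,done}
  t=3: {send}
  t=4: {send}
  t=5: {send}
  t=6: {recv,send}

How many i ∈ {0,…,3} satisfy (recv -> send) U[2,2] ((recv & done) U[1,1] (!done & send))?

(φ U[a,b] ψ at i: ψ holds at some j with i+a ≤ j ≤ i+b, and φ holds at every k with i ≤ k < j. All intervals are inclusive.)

Evaluate at each i in [0,3]:
  i=0: ✗ (no rhs in [2,2])
  i=1: ✗ (no rhs in [3,3])
  i=2: ✗ (no rhs in [4,4])
  i=3: ✗ (no rhs in [5,5])
Positions where it holds: {} → 0.

0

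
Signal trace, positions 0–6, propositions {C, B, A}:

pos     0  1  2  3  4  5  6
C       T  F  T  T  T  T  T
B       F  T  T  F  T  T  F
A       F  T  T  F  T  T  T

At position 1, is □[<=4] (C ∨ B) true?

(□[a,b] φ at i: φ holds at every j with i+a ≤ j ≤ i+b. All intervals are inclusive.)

Check (C ∨ B) at every j in [1,5]:
  j=1: true
  j=2: true
  j=3: true
  j=4: true
  j=5: true
All positions satisfy it → formula holds.

Yes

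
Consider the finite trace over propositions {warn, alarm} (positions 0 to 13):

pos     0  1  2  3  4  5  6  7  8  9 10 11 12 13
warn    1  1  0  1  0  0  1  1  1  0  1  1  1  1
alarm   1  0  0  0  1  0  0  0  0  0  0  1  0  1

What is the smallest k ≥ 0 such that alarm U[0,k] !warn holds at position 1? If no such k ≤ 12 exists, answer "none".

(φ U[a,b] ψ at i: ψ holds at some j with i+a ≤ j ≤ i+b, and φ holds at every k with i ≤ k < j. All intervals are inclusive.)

Need earliest j ≥ 1 with !warn, and alarm at every k in [1,j-1].
  j=1: rhs fails.
  j=2: rhs holds but lhs fails at k=1.
  j=3: rhs fails.
  j=4: rhs holds but lhs fails at k=1.
  j=5: rhs holds but lhs fails at k=1.
  j=6: rhs fails.
  j=7: rhs fails.
  j=8: rhs fails.
  j=9: rhs holds but lhs fails at k=1.
  j=10: rhs fails.
  j=11: rhs fails.
  j=12: rhs fails.
  j=13: rhs fails.
No witness within the range → none.

none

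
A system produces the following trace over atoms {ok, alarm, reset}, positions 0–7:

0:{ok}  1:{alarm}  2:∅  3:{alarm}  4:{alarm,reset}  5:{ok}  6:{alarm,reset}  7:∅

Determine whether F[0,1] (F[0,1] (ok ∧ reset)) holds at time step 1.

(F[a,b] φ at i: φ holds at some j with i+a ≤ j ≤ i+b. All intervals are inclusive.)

Check F[0,1] (ok ∧ reset) at each j in [1,2]:
  j=1: fails (none in [1,2])
  j=2: fails (none in [2,3])
No position in the window satisfies it → formula fails.

False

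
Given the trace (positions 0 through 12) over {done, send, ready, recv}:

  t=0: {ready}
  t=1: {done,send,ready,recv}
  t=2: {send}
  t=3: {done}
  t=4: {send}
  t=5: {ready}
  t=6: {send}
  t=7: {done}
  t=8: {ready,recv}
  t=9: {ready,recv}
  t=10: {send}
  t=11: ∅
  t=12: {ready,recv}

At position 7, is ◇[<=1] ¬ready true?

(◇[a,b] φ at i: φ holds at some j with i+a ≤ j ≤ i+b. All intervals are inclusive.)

Check ¬ready at each j in [7,8]:
  j=7: true
  j=8: false
Found at j=7 → formula holds.

Yes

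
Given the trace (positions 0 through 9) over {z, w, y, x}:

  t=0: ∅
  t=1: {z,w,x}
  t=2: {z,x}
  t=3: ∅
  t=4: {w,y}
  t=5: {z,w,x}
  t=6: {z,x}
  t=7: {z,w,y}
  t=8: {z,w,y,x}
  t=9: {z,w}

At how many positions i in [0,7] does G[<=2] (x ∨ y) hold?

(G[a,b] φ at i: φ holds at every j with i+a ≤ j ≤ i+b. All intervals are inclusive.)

3

Evaluate at each i in [0,7]:
  i=0: ✗ (fails at j=0)
  i=1: ✗ (fails at j=3)
  i=2: ✗ (fails at j=3)
  i=3: ✗ (fails at j=3)
  i=4: ✓ (all of [4,6])
  i=5: ✓ (all of [5,7])
  i=6: ✓ (all of [6,8])
  i=7: ✗ (fails at j=9)
Positions where it holds: {4, 5, 6} → 3.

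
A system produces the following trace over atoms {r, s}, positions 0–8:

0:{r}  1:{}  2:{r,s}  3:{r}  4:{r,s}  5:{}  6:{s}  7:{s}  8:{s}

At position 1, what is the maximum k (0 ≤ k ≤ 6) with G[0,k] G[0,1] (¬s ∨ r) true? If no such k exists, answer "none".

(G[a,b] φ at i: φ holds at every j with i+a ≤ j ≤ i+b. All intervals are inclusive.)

G[0,1] (¬s ∨ r) must hold from j=1 onward; find where it first fails.
  j=1: holds
  j=2: holds
  j=3: holds
  j=4: holds
  j=5: fails
Holds on [1,4], so largest k = 3.

3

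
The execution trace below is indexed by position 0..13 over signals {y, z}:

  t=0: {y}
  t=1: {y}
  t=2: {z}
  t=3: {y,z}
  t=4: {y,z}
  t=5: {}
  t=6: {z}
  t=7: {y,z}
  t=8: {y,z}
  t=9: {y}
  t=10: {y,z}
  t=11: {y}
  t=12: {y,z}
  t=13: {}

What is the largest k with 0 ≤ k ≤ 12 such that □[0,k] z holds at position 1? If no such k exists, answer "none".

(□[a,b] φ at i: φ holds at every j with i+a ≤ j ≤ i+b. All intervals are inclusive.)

none

z must hold from j=1 onward; find where it first fails.
  j=1: fails → no k works.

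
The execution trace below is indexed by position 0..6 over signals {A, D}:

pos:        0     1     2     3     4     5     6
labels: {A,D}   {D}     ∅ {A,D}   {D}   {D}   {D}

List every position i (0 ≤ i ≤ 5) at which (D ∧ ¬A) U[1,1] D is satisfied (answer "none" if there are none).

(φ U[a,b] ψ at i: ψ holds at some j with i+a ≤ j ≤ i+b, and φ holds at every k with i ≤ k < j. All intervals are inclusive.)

Evaluate at each i in [0,5]:
  i=0: ✗ (lhs fails at k=0 before rhs at j=1)
  i=1: ✗ (no rhs in [2,2])
  i=2: ✗ (lhs fails at k=2 before rhs at j=3)
  i=3: ✗ (lhs fails at k=3 before rhs at j=4)
  i=4: ✓ (rhs at j=5; lhs holds on [4,4])
  i=5: ✓ (rhs at j=6; lhs holds on [5,5])

4, 5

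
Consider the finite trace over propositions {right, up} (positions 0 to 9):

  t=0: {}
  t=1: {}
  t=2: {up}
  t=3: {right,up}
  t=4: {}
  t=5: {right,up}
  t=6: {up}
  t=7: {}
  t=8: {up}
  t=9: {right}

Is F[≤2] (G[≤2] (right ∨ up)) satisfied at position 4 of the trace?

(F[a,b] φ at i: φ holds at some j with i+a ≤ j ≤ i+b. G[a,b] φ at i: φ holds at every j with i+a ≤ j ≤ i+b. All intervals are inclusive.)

Check G[≤2] (right ∨ up) at each j in [4,6]:
  j=4: fails at 4
  j=5: fails at 7
  j=6: fails at 7
No position in the window satisfies it → formula fails.

No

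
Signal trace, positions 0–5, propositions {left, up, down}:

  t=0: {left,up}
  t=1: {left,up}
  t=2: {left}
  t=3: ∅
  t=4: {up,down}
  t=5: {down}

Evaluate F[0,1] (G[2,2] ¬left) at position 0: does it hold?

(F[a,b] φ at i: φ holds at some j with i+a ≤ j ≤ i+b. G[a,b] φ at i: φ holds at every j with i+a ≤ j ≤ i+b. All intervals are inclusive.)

Yes

Check G[2,2] ¬left at each j in [0,1]:
  j=0: fails at 2
  j=1: holds on [3,3]
Found at j=1 → formula holds.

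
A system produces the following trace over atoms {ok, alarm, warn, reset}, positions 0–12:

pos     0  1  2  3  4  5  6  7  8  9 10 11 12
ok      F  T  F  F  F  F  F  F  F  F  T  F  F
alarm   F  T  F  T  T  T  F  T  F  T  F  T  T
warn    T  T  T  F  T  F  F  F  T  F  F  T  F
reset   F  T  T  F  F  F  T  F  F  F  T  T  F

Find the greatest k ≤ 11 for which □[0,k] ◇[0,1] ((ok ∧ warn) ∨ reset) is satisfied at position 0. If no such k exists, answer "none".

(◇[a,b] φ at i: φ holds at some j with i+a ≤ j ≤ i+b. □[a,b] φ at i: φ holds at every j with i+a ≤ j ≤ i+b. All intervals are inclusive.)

2

◇[0,1] ((ok ∧ warn) ∨ reset) must hold from j=0 onward; find where it first fails.
  j=0: holds
  j=1: holds
  j=2: holds
  j=3: fails
Holds on [0,2], so largest k = 2.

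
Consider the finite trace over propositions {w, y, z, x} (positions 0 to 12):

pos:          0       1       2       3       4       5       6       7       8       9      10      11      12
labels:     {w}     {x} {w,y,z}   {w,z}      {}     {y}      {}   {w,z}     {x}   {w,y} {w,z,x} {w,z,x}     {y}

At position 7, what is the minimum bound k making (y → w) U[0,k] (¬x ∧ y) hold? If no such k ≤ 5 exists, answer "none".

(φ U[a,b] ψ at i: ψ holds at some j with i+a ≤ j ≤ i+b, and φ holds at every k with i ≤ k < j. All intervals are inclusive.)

2

Need earliest j ≥ 7 with (¬x ∧ y), and (y → w) at every k in [7,j-1].
  j=7: rhs fails.
  j=8: rhs fails.
  j=9: rhs holds; lhs holds on [7,8]. k = 2.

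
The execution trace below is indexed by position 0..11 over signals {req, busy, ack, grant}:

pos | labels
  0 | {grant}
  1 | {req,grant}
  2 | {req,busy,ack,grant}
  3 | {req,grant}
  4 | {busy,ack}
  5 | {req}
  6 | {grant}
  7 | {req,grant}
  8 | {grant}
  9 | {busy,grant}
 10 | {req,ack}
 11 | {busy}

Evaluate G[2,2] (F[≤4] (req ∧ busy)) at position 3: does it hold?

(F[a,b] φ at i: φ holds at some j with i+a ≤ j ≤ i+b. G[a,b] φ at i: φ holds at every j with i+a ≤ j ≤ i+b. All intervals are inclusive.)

Does not hold

Check F[≤4] (req ∧ busy) at every j in [5,5]:
  j=5: fails (none in [5,9])
Fails at j=5 → formula fails.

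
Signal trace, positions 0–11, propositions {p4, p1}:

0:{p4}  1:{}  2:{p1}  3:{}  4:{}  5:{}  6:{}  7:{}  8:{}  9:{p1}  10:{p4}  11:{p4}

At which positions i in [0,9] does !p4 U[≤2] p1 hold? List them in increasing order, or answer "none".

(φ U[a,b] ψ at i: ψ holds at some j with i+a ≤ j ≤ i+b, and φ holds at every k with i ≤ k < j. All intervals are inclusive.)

Evaluate at each i in [0,9]:
  i=0: ✗ (lhs fails at k=0 before rhs at j=2)
  i=1: ✓ (rhs at j=2; lhs holds on [1,1])
  i=2: ✓ (rhs at j=2)
  i=3: ✗ (no rhs in [3,5])
  i=4: ✗ (no rhs in [4,6])
  i=5: ✗ (no rhs in [5,7])
  i=6: ✗ (no rhs in [6,8])
  i=7: ✓ (rhs at j=9; lhs holds on [7,8])
  i=8: ✓ (rhs at j=9; lhs holds on [8,8])
  i=9: ✓ (rhs at j=9)

1, 2, 7, 8, 9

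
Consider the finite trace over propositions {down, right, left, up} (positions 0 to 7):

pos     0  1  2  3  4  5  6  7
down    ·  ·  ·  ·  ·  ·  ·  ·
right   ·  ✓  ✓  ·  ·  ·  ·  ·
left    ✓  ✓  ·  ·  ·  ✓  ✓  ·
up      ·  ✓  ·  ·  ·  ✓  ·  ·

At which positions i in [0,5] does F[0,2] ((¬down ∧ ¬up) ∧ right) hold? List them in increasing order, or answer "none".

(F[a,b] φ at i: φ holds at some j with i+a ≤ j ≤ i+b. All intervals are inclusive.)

0, 1, 2

Evaluate at each i in [0,5]:
  i=0: ✓ (witness j=2)
  i=1: ✓ (witness j=2)
  i=2: ✓ (witness j=2)
  i=3: ✗ (none in [3,5])
  i=4: ✗ (none in [4,6])
  i=5: ✗ (none in [5,7])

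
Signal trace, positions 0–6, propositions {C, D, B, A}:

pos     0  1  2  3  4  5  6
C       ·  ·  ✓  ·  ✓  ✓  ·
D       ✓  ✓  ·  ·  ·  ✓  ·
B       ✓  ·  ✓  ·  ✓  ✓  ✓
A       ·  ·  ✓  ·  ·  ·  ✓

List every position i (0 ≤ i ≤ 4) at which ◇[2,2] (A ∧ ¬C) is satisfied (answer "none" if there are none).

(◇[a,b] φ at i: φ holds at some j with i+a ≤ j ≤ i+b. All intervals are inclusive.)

Evaluate at each i in [0,4]:
  i=0: ✗ (none in [2,2])
  i=1: ✗ (none in [3,3])
  i=2: ✗ (none in [4,4])
  i=3: ✗ (none in [5,5])
  i=4: ✓ (witness j=6)

4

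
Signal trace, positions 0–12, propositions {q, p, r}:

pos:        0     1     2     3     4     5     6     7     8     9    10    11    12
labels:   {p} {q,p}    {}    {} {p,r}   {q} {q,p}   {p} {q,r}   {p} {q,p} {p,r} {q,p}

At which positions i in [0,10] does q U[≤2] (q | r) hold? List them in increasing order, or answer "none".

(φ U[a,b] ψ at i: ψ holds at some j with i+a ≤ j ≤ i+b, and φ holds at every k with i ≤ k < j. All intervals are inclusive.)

1, 4, 5, 6, 8, 10

Evaluate at each i in [0,10]:
  i=0: ✗ (lhs fails at k=0 before rhs at j=1)
  i=1: ✓ (rhs at j=1)
  i=2: ✗ (lhs fails at k=2 before rhs at j=4)
  i=3: ✗ (lhs fails at k=3 before rhs at j=4)
  i=4: ✓ (rhs at j=4)
  i=5: ✓ (rhs at j=5)
  i=6: ✓ (rhs at j=6)
  i=7: ✗ (lhs fails at k=7 before rhs at j=8)
  i=8: ✓ (rhs at j=8)
  i=9: ✗ (lhs fails at k=9 before rhs at j=10)
  i=10: ✓ (rhs at j=10)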